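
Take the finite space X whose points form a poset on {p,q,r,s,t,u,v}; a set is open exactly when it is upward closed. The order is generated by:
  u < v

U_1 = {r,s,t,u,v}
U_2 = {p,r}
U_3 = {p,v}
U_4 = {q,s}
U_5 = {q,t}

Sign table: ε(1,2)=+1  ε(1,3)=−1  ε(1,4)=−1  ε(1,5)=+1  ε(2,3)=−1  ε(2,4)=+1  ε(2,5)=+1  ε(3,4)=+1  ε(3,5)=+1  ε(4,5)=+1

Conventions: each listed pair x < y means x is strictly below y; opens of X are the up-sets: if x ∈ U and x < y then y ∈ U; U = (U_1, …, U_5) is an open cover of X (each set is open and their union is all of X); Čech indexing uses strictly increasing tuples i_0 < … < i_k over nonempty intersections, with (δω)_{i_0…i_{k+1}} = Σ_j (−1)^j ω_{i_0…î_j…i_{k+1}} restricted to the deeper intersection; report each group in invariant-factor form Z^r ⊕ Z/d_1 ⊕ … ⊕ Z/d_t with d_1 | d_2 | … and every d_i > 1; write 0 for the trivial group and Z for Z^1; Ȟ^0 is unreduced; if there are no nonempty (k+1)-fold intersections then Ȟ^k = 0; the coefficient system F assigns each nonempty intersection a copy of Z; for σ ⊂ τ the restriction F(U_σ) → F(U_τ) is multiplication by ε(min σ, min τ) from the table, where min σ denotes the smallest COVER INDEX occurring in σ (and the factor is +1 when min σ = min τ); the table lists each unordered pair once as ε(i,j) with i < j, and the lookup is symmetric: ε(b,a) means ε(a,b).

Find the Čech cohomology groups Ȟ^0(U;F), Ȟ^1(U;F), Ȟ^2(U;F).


Ȟ^0 ≅ 0, Ȟ^1 ≅ Z ⊕ Z/2, Ȟ^2 ≅ 0

nonempty intersections:
  U12={r} U13={v} U14={s} U15={t} U23={p} U45={q}
C dims 5,6; δ0: rk 5, SNF 1^4·2
Ȟ^0: (5−5)−0=0 ⇒ 0
Ȟ^1: (6−0)−5=1 plus torsion [2] ⇒ Z ⊕ Z/2
Ȟ^2: (0−0)−0=0 ⇒ 0


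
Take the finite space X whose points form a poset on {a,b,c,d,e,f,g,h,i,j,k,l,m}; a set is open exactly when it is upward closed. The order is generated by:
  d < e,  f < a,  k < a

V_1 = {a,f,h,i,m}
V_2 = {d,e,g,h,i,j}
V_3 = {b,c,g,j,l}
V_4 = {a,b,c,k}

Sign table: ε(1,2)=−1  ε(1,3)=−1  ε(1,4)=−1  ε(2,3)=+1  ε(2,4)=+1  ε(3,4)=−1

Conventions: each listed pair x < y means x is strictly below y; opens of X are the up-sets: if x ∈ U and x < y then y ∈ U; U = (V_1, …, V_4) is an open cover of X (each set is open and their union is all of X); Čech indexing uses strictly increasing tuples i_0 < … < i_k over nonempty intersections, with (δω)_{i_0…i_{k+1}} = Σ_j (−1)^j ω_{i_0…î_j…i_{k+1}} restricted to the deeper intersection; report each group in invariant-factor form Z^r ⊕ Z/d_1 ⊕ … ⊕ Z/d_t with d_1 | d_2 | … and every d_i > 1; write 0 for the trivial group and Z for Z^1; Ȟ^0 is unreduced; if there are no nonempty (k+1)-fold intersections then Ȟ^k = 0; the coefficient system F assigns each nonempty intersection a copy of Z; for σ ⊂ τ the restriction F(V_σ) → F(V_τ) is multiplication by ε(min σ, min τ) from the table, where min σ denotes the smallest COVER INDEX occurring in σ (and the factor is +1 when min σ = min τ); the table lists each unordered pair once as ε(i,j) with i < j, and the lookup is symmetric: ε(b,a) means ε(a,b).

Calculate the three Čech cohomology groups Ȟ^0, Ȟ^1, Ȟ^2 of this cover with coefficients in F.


nonempty intersections:
  V12={h,i} V14={a} V23={g,j} V34={b,c}
C dims 4,4; δ0: rk 4, SNF 1^3·2
Ȟ^0: (4−4)−0=0 ⇒ 0
Ȟ^1: (4−0)−4=0 plus torsion [2] ⇒ Z/2
Ȟ^2: (0−0)−0=0 ⇒ 0

Ȟ^0 = 0; Ȟ^1 = Z/2; Ȟ^2 = 0


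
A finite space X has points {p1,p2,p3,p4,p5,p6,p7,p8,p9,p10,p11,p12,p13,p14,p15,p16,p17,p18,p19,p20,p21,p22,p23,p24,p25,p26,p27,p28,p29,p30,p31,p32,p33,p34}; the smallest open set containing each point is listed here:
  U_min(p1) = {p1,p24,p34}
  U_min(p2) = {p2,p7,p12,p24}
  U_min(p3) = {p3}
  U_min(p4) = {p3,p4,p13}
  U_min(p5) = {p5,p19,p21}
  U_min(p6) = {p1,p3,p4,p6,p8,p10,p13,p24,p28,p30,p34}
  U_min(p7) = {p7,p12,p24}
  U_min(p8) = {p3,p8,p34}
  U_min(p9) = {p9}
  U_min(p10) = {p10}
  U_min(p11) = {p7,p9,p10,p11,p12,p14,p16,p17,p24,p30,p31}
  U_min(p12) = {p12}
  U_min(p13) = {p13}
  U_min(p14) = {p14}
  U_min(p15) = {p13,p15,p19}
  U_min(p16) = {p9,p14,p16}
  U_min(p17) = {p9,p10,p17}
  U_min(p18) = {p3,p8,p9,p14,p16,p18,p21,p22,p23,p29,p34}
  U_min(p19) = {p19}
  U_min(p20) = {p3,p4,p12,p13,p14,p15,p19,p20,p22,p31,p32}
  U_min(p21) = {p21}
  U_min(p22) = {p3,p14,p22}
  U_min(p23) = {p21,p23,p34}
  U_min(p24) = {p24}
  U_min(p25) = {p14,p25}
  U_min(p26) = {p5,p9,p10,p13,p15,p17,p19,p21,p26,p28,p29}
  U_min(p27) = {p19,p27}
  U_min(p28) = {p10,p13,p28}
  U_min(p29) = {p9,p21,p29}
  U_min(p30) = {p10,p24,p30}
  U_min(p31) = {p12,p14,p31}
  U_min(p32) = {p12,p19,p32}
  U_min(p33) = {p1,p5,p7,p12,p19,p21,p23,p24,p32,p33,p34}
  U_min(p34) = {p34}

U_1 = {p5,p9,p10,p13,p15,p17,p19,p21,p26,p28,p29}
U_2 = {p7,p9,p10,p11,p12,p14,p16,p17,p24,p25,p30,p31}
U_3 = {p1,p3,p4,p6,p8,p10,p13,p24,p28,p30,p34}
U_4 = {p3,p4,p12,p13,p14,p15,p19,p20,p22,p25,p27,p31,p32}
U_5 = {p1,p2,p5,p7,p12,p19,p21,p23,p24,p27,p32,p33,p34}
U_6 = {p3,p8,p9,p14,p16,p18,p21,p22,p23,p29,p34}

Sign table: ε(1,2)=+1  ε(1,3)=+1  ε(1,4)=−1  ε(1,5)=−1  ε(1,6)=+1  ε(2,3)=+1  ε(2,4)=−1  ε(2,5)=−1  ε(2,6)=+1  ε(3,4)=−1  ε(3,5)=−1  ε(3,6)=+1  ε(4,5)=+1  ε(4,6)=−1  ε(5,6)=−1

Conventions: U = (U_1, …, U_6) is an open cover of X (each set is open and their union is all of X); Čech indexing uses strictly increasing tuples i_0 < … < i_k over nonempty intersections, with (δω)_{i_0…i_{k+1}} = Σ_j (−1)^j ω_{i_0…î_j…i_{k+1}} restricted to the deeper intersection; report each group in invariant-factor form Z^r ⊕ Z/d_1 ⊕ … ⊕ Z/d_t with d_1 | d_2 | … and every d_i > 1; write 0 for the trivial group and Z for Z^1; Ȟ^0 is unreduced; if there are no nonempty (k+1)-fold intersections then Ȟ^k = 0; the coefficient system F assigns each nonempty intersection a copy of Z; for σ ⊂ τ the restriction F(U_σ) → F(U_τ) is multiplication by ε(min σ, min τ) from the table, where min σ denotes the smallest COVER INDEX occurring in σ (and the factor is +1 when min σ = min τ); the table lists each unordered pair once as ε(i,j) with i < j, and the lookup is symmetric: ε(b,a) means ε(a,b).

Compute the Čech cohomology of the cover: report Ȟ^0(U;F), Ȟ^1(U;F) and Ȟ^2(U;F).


Ȟ^0 ≅ Z; Ȟ^1 ≅ 0; Ȟ^2 ≅ Z/2

intersection data:
  U12={p9,p10,p17} U13={p10,p13,p28} U14={p13,p15,p19} U15={p5,p19,p21} U16={p9,p21,p29} U23={p10,p24,p30} U24={p12,p14,p25,p31} U25={p7,p12,p24} U26={p9,p14,p16} U34={p3,p4,p13} U35={p1,p24,p34} U36={p3,p8,p34} U45={p12,p19,p27,p32} U46={p3,p14,p22} U56={p21,p23,p34}
  U123={p10} U126={p9} U134={p13} U145={p19} U156={p21} U235={p24} U245={p12} U246={p14} U346={p3} U356={p34}
C dims 6,15,10; δ0: rk 5, SNF 1^5; δ1: rk 10, SNF 1^9·2
Ȟ^0 = (6 − 5) − 0 = 1, so Ȟ^0 ≅ Z
Ȟ^1 = (15 − 10) − 5 = 0, so Ȟ^1 ≅ 0
Ȟ^2 = (10 − 0) − 10 = 0 plus torsion [2], so Ȟ^2 ≅ Z/2


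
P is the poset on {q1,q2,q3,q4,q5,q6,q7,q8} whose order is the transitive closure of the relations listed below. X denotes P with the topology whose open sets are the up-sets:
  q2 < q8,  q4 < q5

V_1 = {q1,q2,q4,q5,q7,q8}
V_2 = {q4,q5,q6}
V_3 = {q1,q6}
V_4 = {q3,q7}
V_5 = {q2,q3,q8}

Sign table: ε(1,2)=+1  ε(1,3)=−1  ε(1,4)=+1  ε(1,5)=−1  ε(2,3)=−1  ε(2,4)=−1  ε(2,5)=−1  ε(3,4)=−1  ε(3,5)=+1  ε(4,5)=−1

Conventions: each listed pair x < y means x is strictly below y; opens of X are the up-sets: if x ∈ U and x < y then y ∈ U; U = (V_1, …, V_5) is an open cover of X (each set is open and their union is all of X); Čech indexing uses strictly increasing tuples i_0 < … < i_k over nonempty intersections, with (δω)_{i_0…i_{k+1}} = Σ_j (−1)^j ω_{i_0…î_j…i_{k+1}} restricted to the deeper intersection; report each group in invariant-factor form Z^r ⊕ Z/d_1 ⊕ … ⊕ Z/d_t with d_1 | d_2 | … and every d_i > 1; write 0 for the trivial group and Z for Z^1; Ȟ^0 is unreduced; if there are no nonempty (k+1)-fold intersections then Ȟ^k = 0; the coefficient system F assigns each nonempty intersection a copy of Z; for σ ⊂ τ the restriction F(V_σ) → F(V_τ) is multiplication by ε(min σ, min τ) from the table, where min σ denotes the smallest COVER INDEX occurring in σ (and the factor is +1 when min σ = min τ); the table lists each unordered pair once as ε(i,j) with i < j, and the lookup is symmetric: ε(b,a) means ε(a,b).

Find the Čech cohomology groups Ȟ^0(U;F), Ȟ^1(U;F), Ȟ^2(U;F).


nonempty overlaps:
  V12={q4,q5} V13={q1} V14={q7} V15={q2,q8} V23={q6} V45={q3}
C dims 5,6; δ0: rk 4, SNF 1^4
degree 0: 5−4−0 = 1 → Ȟ^0 ≅ Z
degree 1: 6−0−4 = 2 → Ȟ^1 ≅ Z^2
degree 2: 0−0−0 = 0 → Ȟ^2 ≅ 0

Ȟ^0 = Z; Ȟ^1 = Z^2; Ȟ^2 = 0


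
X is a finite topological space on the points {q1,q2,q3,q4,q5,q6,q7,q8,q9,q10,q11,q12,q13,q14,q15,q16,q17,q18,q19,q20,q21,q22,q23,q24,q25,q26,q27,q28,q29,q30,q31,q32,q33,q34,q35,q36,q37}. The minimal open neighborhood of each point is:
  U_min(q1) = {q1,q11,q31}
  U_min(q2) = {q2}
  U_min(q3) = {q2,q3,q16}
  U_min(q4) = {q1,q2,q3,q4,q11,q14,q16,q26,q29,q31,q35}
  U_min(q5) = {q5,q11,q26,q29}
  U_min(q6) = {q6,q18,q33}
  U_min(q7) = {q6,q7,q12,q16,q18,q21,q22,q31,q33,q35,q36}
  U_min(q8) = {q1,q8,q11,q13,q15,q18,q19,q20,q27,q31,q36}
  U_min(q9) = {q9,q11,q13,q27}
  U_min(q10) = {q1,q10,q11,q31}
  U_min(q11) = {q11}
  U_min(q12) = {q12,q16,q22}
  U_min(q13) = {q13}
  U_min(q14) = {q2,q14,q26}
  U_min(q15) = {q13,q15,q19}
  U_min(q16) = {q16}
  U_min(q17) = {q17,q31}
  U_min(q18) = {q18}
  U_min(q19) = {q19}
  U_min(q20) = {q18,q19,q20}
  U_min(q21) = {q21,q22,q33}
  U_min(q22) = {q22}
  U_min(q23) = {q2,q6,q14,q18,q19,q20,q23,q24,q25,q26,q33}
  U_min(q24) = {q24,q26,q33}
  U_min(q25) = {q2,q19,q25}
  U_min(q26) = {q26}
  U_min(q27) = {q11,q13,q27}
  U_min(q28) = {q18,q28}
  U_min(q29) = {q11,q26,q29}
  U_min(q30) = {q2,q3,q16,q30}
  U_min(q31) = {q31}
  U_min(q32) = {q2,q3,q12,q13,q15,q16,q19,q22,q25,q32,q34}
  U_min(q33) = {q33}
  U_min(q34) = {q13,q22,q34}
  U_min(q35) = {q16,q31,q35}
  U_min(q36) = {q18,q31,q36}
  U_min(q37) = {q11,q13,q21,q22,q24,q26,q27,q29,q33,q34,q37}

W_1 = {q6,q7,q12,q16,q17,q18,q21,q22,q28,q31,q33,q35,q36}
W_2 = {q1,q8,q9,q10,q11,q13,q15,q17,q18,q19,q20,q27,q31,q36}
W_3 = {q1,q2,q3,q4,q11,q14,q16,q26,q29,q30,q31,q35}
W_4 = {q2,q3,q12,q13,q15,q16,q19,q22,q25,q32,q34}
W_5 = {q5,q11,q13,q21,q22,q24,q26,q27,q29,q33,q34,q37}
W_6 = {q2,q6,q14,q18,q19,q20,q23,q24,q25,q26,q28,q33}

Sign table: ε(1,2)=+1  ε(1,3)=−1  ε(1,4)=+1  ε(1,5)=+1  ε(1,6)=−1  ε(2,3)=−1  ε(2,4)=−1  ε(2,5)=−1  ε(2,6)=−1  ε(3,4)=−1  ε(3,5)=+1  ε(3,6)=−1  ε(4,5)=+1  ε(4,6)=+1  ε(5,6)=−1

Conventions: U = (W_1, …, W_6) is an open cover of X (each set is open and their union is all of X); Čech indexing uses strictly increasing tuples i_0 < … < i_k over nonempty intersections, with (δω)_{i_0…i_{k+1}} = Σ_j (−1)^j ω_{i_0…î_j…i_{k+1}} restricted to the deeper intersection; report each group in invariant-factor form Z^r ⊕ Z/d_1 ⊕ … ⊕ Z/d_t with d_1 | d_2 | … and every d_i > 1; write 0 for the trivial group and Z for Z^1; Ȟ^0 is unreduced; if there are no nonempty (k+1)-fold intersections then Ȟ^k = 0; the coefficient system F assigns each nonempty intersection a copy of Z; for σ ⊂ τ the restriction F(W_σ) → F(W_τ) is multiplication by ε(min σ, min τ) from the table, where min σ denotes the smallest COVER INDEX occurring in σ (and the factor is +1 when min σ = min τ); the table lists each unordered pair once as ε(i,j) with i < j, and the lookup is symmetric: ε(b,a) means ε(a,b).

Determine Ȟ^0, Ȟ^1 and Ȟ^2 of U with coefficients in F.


nerve simplices:
  W12={q17,q18,q31,q36} W13={q16,q31,q35} W14={q12,q16,q22} W15={q21,q22,q33} W16={q6,q18,q28,q33} W23={q1,q11,q31} W24={q13,q15,q19} W25={q11,q13,q27} W26={q18,q19,q20} W34={q2,q3,q16} W35={q11,q26,q29} W36={q2,q14,q26} W45={q13,q22,q34} W46={q2,q19,q25} W56={q24,q26,q33}
  W123={q31} W126={q18} W134={q16} W145={q22} W156={q33} W235={q11} W245={q13} W246={q19} W346={q2} W356={q26}
C dims 6,15,10; δ0: rk 6, SNF 1^5·2; δ1: rk 9, SNF 1^9
degree 0: 6−6−0 = 0 → Ȟ^0 ≅ 0
degree 1: 15−9−6 = 0 plus torsion [2] → Ȟ^1 ≅ Z/2
degree 2: 10−0−9 = 1 → Ȟ^2 ≅ Z

Ȟ^0 = 0, Ȟ^1 = Z/2 and Ȟ^2 = Z


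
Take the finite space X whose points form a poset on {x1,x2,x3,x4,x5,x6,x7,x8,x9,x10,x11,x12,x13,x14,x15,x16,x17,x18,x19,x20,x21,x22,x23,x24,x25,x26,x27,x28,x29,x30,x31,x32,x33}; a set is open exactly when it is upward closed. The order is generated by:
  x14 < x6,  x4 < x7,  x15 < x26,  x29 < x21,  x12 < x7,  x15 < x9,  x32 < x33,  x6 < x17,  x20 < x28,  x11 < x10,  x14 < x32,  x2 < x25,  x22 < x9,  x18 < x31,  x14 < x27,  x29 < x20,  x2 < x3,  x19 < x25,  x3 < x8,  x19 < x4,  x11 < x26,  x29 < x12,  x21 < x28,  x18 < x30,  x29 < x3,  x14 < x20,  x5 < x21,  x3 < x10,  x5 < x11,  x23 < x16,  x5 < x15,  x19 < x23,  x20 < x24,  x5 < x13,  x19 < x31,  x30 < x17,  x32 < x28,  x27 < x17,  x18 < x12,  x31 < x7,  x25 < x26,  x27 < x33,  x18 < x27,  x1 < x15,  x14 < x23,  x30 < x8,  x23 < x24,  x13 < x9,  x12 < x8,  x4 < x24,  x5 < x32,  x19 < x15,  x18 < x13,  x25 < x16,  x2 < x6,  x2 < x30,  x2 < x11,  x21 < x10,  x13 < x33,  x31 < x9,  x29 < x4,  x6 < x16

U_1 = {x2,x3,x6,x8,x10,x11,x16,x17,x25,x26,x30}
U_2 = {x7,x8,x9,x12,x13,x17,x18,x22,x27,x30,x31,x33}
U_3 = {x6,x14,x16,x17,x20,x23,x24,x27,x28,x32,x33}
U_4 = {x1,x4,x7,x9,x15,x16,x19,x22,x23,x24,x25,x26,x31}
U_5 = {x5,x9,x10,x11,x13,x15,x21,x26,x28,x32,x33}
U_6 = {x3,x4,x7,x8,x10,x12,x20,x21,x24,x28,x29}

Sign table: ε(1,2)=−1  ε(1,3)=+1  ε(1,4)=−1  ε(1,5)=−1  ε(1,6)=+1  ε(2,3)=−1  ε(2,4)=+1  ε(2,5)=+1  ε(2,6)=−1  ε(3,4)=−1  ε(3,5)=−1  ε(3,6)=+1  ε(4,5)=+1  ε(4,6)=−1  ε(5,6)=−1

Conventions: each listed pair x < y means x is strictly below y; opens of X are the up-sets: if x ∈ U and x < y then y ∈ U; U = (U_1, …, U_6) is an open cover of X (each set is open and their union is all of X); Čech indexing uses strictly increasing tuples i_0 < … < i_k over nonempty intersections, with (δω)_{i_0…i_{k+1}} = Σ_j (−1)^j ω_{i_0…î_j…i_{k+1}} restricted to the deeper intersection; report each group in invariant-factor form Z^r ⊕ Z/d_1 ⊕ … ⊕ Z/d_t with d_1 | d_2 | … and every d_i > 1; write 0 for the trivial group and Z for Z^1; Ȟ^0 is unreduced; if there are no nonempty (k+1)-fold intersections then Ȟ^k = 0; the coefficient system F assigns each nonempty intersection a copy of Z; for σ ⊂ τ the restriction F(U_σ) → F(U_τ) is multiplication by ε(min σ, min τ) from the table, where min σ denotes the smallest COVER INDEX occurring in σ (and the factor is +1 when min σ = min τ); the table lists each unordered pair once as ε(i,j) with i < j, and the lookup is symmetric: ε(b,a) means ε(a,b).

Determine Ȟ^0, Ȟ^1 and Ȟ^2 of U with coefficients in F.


nerve simplices:
  U12={x8,x17,x30} U13={x6,x16,x17} U14={x16,x25,x26} U15={x10,x11,x26} U16={x3,x8,x10} U23={x17,x27,x33} U24={x7,x9,x22,x31} U25={x9,x13,x33} U26={x7,x8,x12} U34={x16,x23,x24} U35={x28,x32,x33} U36={x20,x24,x28} U45={x9,x15,x26} U46={x4,x7,x24} U56={x10,x21,x28}
  U123={x17} U126={x8} U134={x16} U145={x26} U156={x10} U235={x33} U245={x9} U246={x7} U346={x24} U356={x28}
C dims 6,15,10; δ0: rk 5, SNF 1^5; δ1: rk 10, SNF 1^9·2
degree 0: 6−5−0 = 1 → Ȟ^0 ≅ Z
degree 1: 15−10−5 = 0 → Ȟ^1 ≅ 0
degree 2: 10−0−10 = 0 plus torsion [2] → Ȟ^2 ≅ Z/2

Ȟ^0 ≅ Z,  Ȟ^1 ≅ 0,  Ȟ^2 ≅ Z/2


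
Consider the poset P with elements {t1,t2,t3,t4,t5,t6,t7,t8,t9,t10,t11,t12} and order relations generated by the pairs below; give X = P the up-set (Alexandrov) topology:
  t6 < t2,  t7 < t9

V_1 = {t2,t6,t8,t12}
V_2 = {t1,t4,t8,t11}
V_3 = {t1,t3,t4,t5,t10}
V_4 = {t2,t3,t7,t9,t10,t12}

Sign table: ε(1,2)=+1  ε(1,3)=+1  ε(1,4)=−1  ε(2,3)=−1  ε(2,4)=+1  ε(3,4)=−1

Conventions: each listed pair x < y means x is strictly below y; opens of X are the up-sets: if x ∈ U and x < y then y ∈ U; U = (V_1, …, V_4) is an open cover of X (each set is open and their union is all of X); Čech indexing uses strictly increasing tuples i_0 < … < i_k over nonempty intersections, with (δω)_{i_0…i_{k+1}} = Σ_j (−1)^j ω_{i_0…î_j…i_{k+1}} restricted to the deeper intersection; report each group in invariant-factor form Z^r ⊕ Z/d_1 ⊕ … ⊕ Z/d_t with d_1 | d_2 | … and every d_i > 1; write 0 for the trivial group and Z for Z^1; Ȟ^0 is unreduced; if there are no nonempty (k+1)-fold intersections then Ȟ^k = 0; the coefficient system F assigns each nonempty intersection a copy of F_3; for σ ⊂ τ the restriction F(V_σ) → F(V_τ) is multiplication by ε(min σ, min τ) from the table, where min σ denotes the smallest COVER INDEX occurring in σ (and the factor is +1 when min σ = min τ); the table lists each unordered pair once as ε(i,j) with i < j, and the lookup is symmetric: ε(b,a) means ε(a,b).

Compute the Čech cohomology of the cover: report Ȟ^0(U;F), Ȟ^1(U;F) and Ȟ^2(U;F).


nerve simplices:
  V12={t8} V14={t2,t12} V23={t1,t4} V34={t3,t10}
C dims 4,4; δ0: rk_F3 4
degree 0: 4−4−0 = 0 → Ȟ^0 ≅ 0
degree 1: 4−0−4 = 0 → Ȟ^1 ≅ 0
degree 2: 0−0−0 = 0 → Ȟ^2 ≅ 0

Ȟ^0 ≅ 0, Ȟ^1 ≅ 0 and Ȟ^2 ≅ 0


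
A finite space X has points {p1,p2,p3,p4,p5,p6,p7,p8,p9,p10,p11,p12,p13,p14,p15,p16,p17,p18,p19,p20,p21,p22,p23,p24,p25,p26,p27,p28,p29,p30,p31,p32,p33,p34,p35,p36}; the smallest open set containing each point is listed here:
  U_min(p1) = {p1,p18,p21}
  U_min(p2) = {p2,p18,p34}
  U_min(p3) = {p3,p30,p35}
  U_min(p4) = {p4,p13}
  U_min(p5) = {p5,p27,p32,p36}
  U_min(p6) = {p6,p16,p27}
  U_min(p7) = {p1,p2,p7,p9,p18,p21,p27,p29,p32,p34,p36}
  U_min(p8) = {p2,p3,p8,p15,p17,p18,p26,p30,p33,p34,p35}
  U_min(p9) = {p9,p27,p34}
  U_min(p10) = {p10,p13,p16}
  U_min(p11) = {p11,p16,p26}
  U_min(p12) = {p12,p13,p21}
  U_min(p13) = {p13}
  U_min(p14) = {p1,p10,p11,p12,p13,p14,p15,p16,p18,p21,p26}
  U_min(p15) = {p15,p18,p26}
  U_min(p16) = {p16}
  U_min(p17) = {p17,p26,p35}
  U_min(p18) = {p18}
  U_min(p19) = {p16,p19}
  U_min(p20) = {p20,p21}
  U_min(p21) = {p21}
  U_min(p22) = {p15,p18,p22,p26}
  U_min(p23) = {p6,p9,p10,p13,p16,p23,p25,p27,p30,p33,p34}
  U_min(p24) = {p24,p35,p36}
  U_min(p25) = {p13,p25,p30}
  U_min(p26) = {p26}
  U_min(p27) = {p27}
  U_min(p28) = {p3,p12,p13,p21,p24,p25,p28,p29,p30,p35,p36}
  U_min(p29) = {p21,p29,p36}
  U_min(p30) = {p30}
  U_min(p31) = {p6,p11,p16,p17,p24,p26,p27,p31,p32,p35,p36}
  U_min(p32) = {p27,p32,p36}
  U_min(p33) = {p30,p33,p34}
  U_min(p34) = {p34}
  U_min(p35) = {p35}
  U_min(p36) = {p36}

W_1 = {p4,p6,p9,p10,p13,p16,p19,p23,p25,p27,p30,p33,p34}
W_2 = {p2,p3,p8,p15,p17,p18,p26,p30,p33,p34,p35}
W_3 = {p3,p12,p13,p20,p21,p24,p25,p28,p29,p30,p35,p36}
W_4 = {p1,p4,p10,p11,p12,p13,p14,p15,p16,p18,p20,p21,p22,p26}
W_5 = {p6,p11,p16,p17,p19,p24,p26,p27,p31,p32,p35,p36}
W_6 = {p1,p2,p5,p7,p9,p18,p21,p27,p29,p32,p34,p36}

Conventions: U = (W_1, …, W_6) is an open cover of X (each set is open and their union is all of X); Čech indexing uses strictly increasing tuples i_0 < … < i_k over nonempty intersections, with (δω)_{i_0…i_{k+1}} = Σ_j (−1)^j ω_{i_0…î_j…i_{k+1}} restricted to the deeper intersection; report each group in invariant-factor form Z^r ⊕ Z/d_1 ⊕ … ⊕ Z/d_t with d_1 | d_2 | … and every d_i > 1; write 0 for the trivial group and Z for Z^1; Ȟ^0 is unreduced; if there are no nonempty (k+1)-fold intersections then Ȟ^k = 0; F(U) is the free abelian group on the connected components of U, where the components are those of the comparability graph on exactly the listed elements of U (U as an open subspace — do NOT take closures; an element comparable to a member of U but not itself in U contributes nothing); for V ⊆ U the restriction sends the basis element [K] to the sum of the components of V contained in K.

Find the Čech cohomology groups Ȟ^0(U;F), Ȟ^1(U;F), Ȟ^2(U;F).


cover nerve:
  W12={p30,p33,p34} W13={p13,p25,p30} W14={p4,p10,p13,p16} W15={p6,p16,p19,p27} W16={p9,p27,p34} W23={p3,p30,p35} W24={p15,p18,p26} W25={p17,p26,p35} W26={p2,p18,p34} W34={p12,p13,p20,p21} W35={p24,p35,p36} W36={p21,p29,p36} W45={p11,p16,p26} W46={p1,p18,p21} W56={p27,p32,p36}
  W123={p30} W126={p34} W134={p13} W145={p16} W156={p27} W235={p35} W245={p26} W246={p18} W346={p21} W356={p36}
components per intersection:
  W1: {p4,p6,p9,p10,p13,p16,p19,p23,p25,p27,p30,p33,p34}
  W2: {p2,p3,p8,p15,p17,p18,p26,p30,p33,p34,p35}
  W3: {p3,p12,p13,p20,p21,p24,p25,p28,p29,p30,p35,p36}
  W4: {p1,p4,p10,p11,p12,p13,p14,p15,p16,p18,p20,p21,p22,p26}
  W5: {p6,p11,p16,p17,p19,p24,p26,p27,p31,p32,p35,p36}
  W6: {p1,p2,p5,p7,p9,p18,p21,p27,p29,p32,p34,p36}
  W12: {p30,p33,p34}
  W13: {p13,p25,p30}
  W14: {p4,p10,p13,p16}
  W15: {p6,p16,p19,p27}
  W16: {p9,p27,p34}
  W23: {p3,p30,p35}
  W24: {p15,p18,p26}
  W25: {p17,p26,p35}
  W26: {p2,p18,p34}
  W34: {p12,p13,p20,p21}
  W35: {p24,p35,p36}
  W36: {p21,p29,p36}
  W45: {p11,p16,p26}
  W46: {p1,p18,p21}
  W56: {p27,p32,p36}
  W123: {p30}
  W126: {p34}
  W134: {p13}
  W145: {p16}
  W156: {p27}
  W235: {p35}
  W245: {p26}
  W246: {p18}
  W346: {p21}
  W356: {p36}
C dims 6,15,10; δ0: rk 5, SNF 1^5; δ1: rk 10, SNF 1^9·2
Ȟ^0: (6−5)−0=1 ⇒ Z
Ȟ^1: (15−10)−5=0 ⇒ 0
Ȟ^2: (10−0)−10=0 plus torsion [2] ⇒ Z/2

Ȟ^0 ≅ Z; Ȟ^1 ≅ 0; Ȟ^2 ≅ Z/2


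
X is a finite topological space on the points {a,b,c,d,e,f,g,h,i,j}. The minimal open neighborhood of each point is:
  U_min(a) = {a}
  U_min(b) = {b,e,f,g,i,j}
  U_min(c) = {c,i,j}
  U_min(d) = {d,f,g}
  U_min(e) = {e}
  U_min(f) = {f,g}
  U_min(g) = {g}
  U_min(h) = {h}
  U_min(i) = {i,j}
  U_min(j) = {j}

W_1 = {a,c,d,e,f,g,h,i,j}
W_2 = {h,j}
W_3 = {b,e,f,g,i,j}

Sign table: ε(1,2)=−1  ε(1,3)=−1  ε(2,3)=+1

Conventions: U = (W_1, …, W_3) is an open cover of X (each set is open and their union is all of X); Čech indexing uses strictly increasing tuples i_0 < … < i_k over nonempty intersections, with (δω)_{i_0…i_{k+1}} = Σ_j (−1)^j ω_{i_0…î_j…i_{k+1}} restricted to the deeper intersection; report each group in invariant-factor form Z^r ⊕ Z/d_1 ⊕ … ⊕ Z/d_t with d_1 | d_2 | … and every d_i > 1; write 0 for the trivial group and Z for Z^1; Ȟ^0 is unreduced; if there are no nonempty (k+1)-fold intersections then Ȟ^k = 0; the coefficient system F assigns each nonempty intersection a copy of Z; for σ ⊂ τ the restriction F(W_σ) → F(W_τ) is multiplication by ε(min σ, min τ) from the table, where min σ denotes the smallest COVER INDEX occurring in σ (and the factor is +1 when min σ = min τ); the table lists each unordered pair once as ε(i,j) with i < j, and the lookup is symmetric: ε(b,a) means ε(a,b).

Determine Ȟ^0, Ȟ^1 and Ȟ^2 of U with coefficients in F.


Ȟ^0 = Z,  Ȟ^1 = 0,  Ȟ^2 = 0

nonempty overlaps:
  W12={h,j} W13={e,f,g,i,j} W23={j}
  W123={j}
C dims 3,3,1; δ0: rk 2, SNF 1^2; δ1: rk 1, SNF 1^1
degree 0: 3−2−0 = 1 → Ȟ^0 ≅ Z
degree 1: 3−1−2 = 0 → Ȟ^1 ≅ 0
degree 2: 1−0−1 = 0 → Ȟ^2 ≅ 0


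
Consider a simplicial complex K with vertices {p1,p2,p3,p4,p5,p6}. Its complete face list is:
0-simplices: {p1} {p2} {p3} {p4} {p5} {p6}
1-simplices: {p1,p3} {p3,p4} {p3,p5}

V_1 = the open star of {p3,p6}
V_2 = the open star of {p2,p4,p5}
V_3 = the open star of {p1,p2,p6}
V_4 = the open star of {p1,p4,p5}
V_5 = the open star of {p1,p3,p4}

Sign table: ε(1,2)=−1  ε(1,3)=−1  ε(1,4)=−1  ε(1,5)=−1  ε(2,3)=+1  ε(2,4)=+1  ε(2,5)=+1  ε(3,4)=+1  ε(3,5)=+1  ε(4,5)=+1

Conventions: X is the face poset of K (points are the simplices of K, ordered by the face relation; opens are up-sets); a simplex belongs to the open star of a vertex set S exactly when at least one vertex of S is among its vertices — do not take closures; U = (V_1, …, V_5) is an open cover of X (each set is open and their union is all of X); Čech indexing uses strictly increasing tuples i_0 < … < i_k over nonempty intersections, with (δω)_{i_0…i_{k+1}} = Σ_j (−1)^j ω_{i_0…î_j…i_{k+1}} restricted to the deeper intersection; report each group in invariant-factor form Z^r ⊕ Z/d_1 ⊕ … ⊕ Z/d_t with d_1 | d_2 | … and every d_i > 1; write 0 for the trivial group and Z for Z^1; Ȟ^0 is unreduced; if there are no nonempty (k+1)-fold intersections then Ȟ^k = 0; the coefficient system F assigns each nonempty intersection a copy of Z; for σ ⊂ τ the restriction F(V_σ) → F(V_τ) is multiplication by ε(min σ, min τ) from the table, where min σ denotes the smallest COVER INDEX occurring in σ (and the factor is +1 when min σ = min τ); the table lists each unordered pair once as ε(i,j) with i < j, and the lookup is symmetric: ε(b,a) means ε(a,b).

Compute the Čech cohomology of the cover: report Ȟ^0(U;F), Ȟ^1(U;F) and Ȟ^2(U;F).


Ȟ^0 ≅ Z, Ȟ^1 ≅ Z, Ȟ^2 ≅ 0

cover nerve:
  V1={{p3},{p6},{p1,p3},{p3,p4},{p3,p5}} V2={{p2},{p4},{p5},{p3,p4},{p3,p5}} V3={{p1},{p2},{p6},{p1,p3}} V4={{p1},{p4},{p5},{p1,p3},{p3,p4},{p3,p5}} V5={{p1},{p3},{p4},{p1,p3},{p3,p4},{p3,p5}}
  V12={{p3,p4},{p3,p5}} V13={{p6},{p1,p3}} V14={{p1,p3},{p3,p4},{p3,p5}} V15={{p3},{p1,p3},{p3,p4},{p3,p5}} V23={{p2}} V24={{p4},{p5},{p3,p4},{p3,p5}} V25={{p4},{p3,p4},{p3,p5}} V34={{p1},{p1,p3}} V35={{p1},{p1,p3}} V45={{p1},{p4},{p1,p3},{p3,p4},{p3,p5}}
  V124={{p3,p4},{p3,p5}} V125={{p3,p4},{p3,p5}} V134={{p1,p3}} V135={{p1,p3}} V145={{p1,p3},{p3,p4},{p3,p5}} V245={{p4},{p3,p4},{p3,p5}} V345={{p1},{p1,p3}}
  V1245={{p3,p4},{p3,p5}} V1345={{p1,p3}}
C dims 5,10,7,2; δ0: rk 4, SNF 1^4; δ1: rk 5, SNF 1^5; δ2: rk 2, SNF 1^2
Ȟ^0: (5−4)−0=1 ⇒ Z
Ȟ^1: (10−5)−4=1 ⇒ Z
Ȟ^2: (7−2)−5=0 ⇒ 0


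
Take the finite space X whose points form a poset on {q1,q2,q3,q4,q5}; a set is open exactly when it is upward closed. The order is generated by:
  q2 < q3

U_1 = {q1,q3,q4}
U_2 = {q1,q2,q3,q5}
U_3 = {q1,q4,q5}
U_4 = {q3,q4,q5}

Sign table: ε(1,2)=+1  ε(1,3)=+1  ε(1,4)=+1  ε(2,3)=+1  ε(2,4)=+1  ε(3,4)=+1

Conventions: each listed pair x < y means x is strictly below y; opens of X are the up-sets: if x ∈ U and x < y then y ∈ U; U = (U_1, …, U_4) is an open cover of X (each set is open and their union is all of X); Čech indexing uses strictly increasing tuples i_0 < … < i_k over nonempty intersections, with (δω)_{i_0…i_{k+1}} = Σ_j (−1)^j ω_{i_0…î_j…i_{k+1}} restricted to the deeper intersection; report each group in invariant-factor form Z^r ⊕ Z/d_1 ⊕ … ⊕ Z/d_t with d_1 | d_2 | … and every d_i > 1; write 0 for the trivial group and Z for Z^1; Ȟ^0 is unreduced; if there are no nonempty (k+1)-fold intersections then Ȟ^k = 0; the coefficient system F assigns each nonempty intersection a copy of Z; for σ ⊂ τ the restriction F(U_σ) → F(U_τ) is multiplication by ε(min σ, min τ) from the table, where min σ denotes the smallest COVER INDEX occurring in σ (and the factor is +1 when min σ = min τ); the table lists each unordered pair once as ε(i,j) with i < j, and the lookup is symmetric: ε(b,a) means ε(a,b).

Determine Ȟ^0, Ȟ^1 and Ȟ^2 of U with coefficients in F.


nonempty overlaps:
  U12={q1,q3} U13={q1,q4} U14={q3,q4} U23={q1,q5} U24={q3,q5} U34={q4,q5}
  U123={q1} U124={q3} U134={q4} U234={q5}
C dims 4,6,4; δ0: rk 3, SNF 1^3; δ1: rk 3, SNF 1^3
degree 0: 4−3−0 = 1 → Ȟ^0 ≅ Z
degree 1: 6−3−3 = 0 → Ȟ^1 ≅ 0
degree 2: 4−0−3 = 1 → Ȟ^2 ≅ Z

Ȟ^0 = Z, Ȟ^1 = 0 and Ȟ^2 = Z


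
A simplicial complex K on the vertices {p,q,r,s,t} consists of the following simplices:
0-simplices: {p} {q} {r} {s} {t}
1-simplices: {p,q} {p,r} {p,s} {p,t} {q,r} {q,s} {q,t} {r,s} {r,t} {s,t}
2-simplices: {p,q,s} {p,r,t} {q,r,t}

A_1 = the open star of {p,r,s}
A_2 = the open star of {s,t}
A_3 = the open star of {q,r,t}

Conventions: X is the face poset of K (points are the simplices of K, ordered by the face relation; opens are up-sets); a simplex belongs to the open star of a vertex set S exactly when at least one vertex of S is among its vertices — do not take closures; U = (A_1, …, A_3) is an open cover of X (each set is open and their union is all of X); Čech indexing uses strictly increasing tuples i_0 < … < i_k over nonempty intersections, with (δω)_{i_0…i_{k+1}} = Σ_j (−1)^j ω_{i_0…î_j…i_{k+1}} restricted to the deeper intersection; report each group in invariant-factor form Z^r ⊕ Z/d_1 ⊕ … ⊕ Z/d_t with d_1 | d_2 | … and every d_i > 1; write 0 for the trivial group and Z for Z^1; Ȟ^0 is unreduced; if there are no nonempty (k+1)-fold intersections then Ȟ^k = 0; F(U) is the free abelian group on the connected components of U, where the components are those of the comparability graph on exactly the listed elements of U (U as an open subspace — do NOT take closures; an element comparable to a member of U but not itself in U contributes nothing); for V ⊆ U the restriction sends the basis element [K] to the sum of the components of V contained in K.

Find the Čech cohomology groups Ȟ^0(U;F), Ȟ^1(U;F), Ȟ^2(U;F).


Ȟ^0(U;F) ≅ Z, Ȟ^1(U;F) ≅ Z^2, Ȟ^2(U;F) ≅ 0

nonempty intersections:
  A1={{p},{r},{s},{p,q},{p,r},{p,s},{p,t},{q,r},{q,s},{r,s},{r,t},{s,t},{p,q,s},{p,r,t},{q,r,t}} A2={{s},{t},{p,s},{p,t},{q,s},{q,t},{r,s},{r,t},{s,t},{p,q,s},{p,r,t},{q,r,t}} A3={{q},{r},{t},{p,q},{p,r},{p,t},{q,r},{q,s},{q,t},{r,s},{r,t},{s,t},{p,q,s},{p,r,t},{q,r,t}}
  A12={{s},{p,s},{p,t},{q,s},{r,s},{r,t},{s,t},{p,q,s},{p,r,t},{q,r,t}} A13={{r},{p,q},{p,r},{p,t},{q,r},{q,s},{r,s},{r,t},{s,t},{p,q,s},{p,r,t},{q,r,t}} A23={{t},{p,t},{q,s},{q,t},{r,s},{r,t},{s,t},{p,q,s},{p,r,t},{q,r,t}}
  A123={{p,t},{q,s},{r,s},{r,t},{s,t},{p,q,s},{p,r,t},{q,r,t}}
components per intersection:
  A1: {{p},{r},{s},{p,q},{p,r},{p,s},{p,t},{q,r},{q,s},{r,s},{r,t},{s,t},{p,q,s},{p,r,t},{q,r,t}}
  A2: {{s},{t},{p,s},{p,t},{q,s},{q,t},{r,s},{r,t},{s,t},{p,q,s},{p,r,t},{q,r,t}}
  A3: {{q},{r},{t},{p,q},{p,r},{p,t},{q,r},{q,s},{q,t},{r,s},{r,t},{s,t},{p,q,s},{p,r,t},{q,r,t}}
  A12: {{s},{p,s},{q,s},{r,s},{s,t},{p,q,s}} {{p,t},{r,t},{p,r,t},{q,r,t}}
  A13: {{r},{p,r},{p,t},{q,r},{r,s},{r,t},{p,r,t},{q,r,t}} {{p,q},{q,s},{p,q,s}} {{s,t}}
  A23: {{t},{p,t},{q,t},{r,t},{s,t},{p,r,t},{q,r,t}} {{q,s},{p,q,s}} {{r,s}}
  A123: {{p,t},{r,t},{p,r,t},{q,r,t}} {{q,s},{p,q,s}} {{r,s}} {{s,t}}
C dims 3,8,4; δ0: rk 2, SNF 1^2; δ1: rk 4, SNF 1^4
Ȟ^0: (3−2)−0=1 ⇒ Z
Ȟ^1: (8−4)−2=2 ⇒ Z^2
Ȟ^2: (4−0)−4=0 ⇒ 0


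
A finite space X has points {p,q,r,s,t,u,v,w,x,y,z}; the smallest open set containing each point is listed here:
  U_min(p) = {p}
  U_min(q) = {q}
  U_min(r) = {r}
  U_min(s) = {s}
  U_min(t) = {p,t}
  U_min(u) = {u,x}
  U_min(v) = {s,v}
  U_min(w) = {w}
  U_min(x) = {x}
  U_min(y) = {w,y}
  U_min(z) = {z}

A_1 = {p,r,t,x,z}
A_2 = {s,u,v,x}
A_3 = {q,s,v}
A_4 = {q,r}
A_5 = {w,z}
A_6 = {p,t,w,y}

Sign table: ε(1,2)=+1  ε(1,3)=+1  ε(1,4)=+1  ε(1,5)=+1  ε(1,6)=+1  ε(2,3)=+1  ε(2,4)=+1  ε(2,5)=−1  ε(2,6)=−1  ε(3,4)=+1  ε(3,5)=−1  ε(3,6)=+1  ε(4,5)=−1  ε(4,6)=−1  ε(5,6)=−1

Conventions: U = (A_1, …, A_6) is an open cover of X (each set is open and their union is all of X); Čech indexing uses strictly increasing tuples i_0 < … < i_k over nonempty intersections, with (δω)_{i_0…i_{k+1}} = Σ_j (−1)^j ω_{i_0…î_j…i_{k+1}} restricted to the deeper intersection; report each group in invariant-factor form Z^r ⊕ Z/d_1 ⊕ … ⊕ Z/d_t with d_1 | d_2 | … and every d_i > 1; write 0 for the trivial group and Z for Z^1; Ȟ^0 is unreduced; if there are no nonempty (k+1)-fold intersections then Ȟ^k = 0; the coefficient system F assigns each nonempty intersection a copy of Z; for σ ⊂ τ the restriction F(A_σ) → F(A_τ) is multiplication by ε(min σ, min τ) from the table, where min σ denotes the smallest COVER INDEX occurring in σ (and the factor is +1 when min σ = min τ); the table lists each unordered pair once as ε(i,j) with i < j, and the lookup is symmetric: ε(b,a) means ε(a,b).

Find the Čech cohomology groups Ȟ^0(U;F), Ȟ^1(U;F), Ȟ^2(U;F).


nerve simplices:
  A12={x} A14={r} A15={z} A16={p,t} A23={s,v} A34={q} A56={w}
C dims 6,7; δ0: rk 6, SNF 1^5·2
degree 0: 6−6−0 = 0 → Ȟ^0 ≅ 0
degree 1: 7−0−6 = 1 plus torsion [2] → Ȟ^1 ≅ Z ⊕ Z/2
degree 2: 0−0−0 = 0 → Ȟ^2 ≅ 0

Ȟ^0 ≅ 0, Ȟ^1 ≅ Z ⊕ Z/2 and Ȟ^2 ≅ 0


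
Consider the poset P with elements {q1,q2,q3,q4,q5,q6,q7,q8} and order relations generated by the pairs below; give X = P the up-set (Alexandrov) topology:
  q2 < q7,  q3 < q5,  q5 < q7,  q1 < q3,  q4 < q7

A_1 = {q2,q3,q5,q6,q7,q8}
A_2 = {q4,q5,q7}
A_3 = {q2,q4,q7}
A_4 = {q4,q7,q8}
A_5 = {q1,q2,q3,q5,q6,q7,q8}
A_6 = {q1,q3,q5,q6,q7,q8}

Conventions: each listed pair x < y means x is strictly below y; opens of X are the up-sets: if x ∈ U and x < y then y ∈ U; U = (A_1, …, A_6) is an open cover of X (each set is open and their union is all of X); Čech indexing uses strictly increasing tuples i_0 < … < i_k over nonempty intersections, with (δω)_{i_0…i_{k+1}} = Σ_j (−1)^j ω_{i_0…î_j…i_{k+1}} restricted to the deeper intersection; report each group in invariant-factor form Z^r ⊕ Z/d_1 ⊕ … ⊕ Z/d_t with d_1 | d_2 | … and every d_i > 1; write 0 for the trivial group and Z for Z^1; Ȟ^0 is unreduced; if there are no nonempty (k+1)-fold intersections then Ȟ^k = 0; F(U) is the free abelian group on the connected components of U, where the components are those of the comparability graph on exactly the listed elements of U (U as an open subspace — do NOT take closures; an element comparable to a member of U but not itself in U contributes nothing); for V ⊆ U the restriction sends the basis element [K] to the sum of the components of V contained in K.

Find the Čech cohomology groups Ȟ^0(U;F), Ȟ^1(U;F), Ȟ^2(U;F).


Ȟ^0 = Z^3, Ȟ^1 = 0 and Ȟ^2 = 0

nerve of the cover:
  A12={q5,q7} A13={q2,q7} A14={q7,q8} A15={q2,q3,q5,q6,q7,q8} A16={q3,q5,q6,q7,q8} A23={q4,q7} A24={q4,q7} A25={q5,q7} A26={q5,q7} A34={q4,q7} A35={q2,q7} A36={q7} A45={q7,q8} A46={q7,q8} A56={q1,q3,q5,q6,q7,q8}
  A123={q7} A124={q7} A125={q5,q7} A126={q5,q7} A134={q7} A135={q2,q7} A136={q7} A145={q7,q8} A146={q7,q8} A156={q3,q5,q6,q7,q8} A234={q4,q7} A235={q7} A236={q7} A245={q7} A246={q7} A256={q5,q7} A345={q7} A346={q7} A356={q7} A456={q7,q8}
  A1234={q7} A1235={q7} A1236={q7} A1245={q7} A1246={q7} A1256={q5,q7} A1345={q7} A1346={q7} A1356={q7} A1456={q7,q8} A2345={q7} A2346={q7} A2356={q7} A2456={q7} A3456={q7}
  A12345={q7} A12346={q7} A12356={q7} A12456={q7} A13456={q7} A23456={q7}
  A123456={q7}
components per intersection:
  A1: {q2,q3,q5,q7} {q6} {q8}
  A2: {q4,q5,q7}
  A3: {q2,q4,q7}
  A4: {q4,q7} {q8}
  A5: {q1,q2,q3,q5,q7} {q6} {q8}
  A6: {q1,q3,q5,q7} {q6} {q8}
  A12: {q5,q7}
  A13: {q2,q7}
  A14: {q7} {q8}
  A15: {q2,q3,q5,q7} {q6} {q8}
  A16: {q3,q5,q7} {q6} {q8}
  A23: {q4,q7}
  A24: {q4,q7}
  A25: {q5,q7}
  A26: {q5,q7}
  A34: {q4,q7}
  A35: {q2,q7}
  A36: {q7}
  A45: {q7} {q8}
  A46: {q7} {q8}
  A56: {q1,q3,q5,q7} {q6} {q8}
  A123: {q7}
  A124: {q7}
  A125: {q5,q7}
  A126: {q5,q7}
  A134: {q7}
  A135: {q2,q7}
  A136: {q7}
  A145: {q7} {q8}
  A146: {q7} {q8}
  A156: {q3,q5,q7} {q6} {q8}
  A234: {q4,q7}
  A235: {q7}
  A236: {q7}
  A245: {q7}
  A246: {q7}
  A256: {q5,q7}
  A345: {q7}
  A346: {q7}
  A356: {q7}
  A456: {q7} {q8}
  A1234: {q7}
  A1235: {q7}
  A1236: {q7}
  A1245: {q7}
  A1246: {q7}
  A1256: {q5,q7}
  A1345: {q7}
  A1346: {q7}
  A1356: {q7}
  A1456: {q7} {q8}
  A2345: {q7}
  A2346: {q7}
  A2356: {q7}
  A2456: {q7}
  A3456: {q7}
  A12345: {q7}
  A12346: {q7}
  A12356: {q7}
  A12456: {q7}
  A13456: {q7}
  A23456: {q7}
  A123456: {q7}
C dims 13,24,25,16; δ0: rk 10, SNF 1^10; δ1: rk 14, SNF 1^14; δ2: rk 11, SNF 1^11
Ȟ^0 = (13 − 10) − 0 = 3, so Ȟ^0 ≅ Z^3
Ȟ^1 = (24 − 14) − 10 = 0, so Ȟ^1 ≅ 0
Ȟ^2 = (25 − 11) − 14 = 0, so Ȟ^2 ≅ 0


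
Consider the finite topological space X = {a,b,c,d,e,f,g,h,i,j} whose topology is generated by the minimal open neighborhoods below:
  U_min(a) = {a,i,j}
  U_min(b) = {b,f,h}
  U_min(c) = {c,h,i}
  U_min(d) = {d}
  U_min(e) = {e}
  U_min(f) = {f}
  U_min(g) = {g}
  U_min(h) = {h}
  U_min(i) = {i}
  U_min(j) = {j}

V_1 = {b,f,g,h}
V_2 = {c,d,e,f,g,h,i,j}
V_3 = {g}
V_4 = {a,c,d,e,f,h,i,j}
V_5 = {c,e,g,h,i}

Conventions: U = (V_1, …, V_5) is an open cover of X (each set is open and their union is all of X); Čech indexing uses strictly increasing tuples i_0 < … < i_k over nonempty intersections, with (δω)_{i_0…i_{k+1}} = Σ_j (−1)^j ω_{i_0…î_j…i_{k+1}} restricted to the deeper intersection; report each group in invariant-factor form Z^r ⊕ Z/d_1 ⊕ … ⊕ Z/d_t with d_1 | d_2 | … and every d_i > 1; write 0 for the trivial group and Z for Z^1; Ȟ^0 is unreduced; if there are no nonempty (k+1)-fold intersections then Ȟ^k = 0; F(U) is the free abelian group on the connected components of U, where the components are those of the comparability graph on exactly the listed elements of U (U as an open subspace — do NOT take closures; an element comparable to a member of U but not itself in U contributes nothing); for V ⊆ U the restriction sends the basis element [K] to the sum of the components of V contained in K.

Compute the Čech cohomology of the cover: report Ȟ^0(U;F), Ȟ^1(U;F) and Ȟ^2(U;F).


Ȟ^0(U;F) ≅ Z^4, Ȟ^1(U;F) ≅ 0 and Ȟ^2(U;F) ≅ 0

intersection data:
  V12={f,g,h} V13={g} V14={f,h} V15={g,h} V23={g} V24={c,d,e,f,h,i,j} V25={c,e,g,h,i} V35={g} V45={c,e,h,i}
  V123={g} V124={f,h} V125={g,h} V135={g} V145={h} V235={g} V245={c,e,h,i}
  V1235={g} V1245={h}
components per intersection:
  V1: {b,f,h} {g}
  V2: {c,h,i} {d} {e} {f} {g} {j}
  V3: {g}
  V4: {a,c,h,i,j} {d} {e} {f}
  V5: {c,h,i} {e} {g}
  V12: {f} {g} {h}
  V13: {g}
  V14: {f} {h}
  V15: {g} {h}
  V23: {g}
  V24: {c,h,i} {d} {e} {f} {j}
  V25: {c,h,i} {e} {g}
  V35: {g}
  V45: {c,h,i} {e}
  V123: {g}
  V124: {f} {h}
  V125: {g} {h}
  V135: {g}
  V145: {h}
  V235: {g}
  V245: {c,h,i} {e}
  V1235: {g}
  V1245: {h}
C dims 16,20,10,2; δ0: rk 12, SNF 1^12; δ1: rk 8, SNF 1^8; δ2: rk 2, SNF 1^2
Ȟ^0 = (16 − 12) − 0 = 4, so Ȟ^0 ≅ Z^4
Ȟ^1 = (20 − 8) − 12 = 0, so Ȟ^1 ≅ 0
Ȟ^2 = (10 − 2) − 8 = 0, so Ȟ^2 ≅ 0


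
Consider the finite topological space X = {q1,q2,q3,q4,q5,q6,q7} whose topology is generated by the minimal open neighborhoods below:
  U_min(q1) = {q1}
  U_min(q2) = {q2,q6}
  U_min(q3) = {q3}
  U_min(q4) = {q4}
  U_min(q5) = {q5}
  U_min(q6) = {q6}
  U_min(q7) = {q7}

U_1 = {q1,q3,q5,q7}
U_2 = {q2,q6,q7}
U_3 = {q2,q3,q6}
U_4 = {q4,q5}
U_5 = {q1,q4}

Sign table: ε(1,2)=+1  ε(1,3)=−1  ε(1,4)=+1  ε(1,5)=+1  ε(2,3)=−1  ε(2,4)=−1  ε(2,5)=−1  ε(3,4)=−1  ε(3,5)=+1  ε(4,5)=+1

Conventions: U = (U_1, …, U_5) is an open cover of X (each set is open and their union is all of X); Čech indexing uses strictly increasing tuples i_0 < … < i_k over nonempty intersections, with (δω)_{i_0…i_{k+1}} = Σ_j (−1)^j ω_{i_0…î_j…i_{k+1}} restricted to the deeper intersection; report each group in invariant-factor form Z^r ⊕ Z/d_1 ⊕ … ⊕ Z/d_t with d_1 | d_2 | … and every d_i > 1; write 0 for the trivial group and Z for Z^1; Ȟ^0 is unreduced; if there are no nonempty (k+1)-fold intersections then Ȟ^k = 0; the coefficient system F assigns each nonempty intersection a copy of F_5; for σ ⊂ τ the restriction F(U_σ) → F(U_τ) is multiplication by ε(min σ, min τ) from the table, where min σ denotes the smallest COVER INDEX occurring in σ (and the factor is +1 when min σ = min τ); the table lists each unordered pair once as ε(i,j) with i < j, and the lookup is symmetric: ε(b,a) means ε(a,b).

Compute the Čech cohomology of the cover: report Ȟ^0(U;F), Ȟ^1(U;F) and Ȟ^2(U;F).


Ȟ^0 ≅ Z/5; Ȟ^1 ≅ Z/5 ⊕ Z/5; Ȟ^2 ≅ 0

intersection data:
  U12={q7} U13={q3} U14={q5} U15={q1} U23={q2,q6} U45={q4}
C dims 5,6; δ0: rk_F5 4
Ȟ^0 = (5 − 4) − 0 = 1, so Ȟ^0 ≅ Z/5
Ȟ^1 = (6 − 0) − 4 = 2, so Ȟ^1 ≅ Z/5 ⊕ Z/5
Ȟ^2 = (0 − 0) − 0 = 0, so Ȟ^2 ≅ 0


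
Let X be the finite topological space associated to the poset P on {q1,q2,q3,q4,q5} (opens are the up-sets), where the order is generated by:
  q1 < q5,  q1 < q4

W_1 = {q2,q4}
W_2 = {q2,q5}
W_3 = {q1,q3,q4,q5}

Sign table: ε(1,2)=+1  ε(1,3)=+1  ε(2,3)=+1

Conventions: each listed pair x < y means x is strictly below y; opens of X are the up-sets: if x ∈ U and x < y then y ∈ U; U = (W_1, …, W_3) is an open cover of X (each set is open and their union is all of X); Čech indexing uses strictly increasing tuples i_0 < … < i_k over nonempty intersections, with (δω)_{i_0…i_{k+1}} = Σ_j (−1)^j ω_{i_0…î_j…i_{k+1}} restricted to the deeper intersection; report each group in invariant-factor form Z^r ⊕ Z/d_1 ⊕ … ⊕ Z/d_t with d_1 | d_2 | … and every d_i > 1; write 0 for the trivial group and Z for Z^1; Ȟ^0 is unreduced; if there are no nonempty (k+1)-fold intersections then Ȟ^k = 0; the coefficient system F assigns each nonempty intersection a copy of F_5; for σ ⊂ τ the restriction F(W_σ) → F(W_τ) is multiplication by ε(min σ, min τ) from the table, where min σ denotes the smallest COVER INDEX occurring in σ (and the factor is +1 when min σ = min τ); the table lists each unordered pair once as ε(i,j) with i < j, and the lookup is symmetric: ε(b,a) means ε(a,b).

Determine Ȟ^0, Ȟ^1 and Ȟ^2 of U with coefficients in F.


Ȟ^0 ≅ Z/5, Ȟ^1 ≅ Z/5, Ȟ^2 ≅ 0

intersection data:
  W12={q2} W13={q4} W23={q5}
C dims 3,3; δ0: rk_F5 2
Ȟ^0 = (3 − 2) − 0 = 1, so Ȟ^0 ≅ Z/5
Ȟ^1 = (3 − 0) − 2 = 1, so Ȟ^1 ≅ Z/5
Ȟ^2 = (0 − 0) − 0 = 0, so Ȟ^2 ≅ 0
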